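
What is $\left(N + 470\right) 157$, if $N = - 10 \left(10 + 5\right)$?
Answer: $50240$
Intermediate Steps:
$N = -150$ ($N = \left(-10\right) 15 = -150$)
$\left(N + 470\right) 157 = \left(-150 + 470\right) 157 = 320 \cdot 157 = 50240$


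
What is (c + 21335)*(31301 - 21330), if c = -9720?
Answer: 115813165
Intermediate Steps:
(c + 21335)*(31301 - 21330) = (-9720 + 21335)*(31301 - 21330) = 11615*9971 = 115813165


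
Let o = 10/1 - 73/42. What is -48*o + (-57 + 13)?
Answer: -3084/7 ≈ -440.57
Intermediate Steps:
o = 347/42 (o = 10*1 - 73*1/42 = 10 - 73/42 = 347/42 ≈ 8.2619)
-48*o + (-57 + 13) = -48*347/42 + (-57 + 13) = -2776/7 - 44 = -3084/7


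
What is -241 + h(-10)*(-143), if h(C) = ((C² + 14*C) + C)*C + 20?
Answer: -74601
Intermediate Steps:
h(C) = 20 + C*(C² + 15*C) (h(C) = (C² + 15*C)*C + 20 = C*(C² + 15*C) + 20 = 20 + C*(C² + 15*C))
-241 + h(-10)*(-143) = -241 + (20 + (-10)³ + 15*(-10)²)*(-143) = -241 + (20 - 1000 + 15*100)*(-143) = -241 + (20 - 1000 + 1500)*(-143) = -241 + 520*(-143) = -241 - 74360 = -74601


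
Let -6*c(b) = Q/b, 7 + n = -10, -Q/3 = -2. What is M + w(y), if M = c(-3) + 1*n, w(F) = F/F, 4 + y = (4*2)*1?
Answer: -47/3 ≈ -15.667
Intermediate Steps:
Q = 6 (Q = -3*(-2) = 6)
n = -17 (n = -7 - 10 = -17)
c(b) = -1/b
y = 4 (y = -4 + (4*2)*1 = -4 + 8*1 = -4 + 8 = 4)
w(F) = 1
M = -50/3 (M = -1/(-3) + 1*(-17) = -1*(-⅓) - 17 = ⅓ - 17 = -50/3 ≈ -16.667)
M + w(y) = -50/3 + 1 = -47/3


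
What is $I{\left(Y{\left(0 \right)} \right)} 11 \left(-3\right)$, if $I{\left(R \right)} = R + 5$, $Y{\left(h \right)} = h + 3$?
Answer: $-264$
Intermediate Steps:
$Y{\left(h \right)} = 3 + h$
$I{\left(R \right)} = 5 + R$
$I{\left(Y{\left(0 \right)} \right)} 11 \left(-3\right) = \left(5 + \left(3 + 0\right)\right) 11 \left(-3\right) = \left(5 + 3\right) 11 \left(-3\right) = 8 \cdot 11 \left(-3\right) = 88 \left(-3\right) = -264$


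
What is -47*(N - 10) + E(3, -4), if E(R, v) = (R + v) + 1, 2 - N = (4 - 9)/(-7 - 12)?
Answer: 7379/19 ≈ 388.37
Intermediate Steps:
N = 33/19 (N = 2 - (4 - 9)/(-7 - 12) = 2 - (-5)/(-19) = 2 - (-5)*(-1)/19 = 2 - 1*5/19 = 2 - 5/19 = 33/19 ≈ 1.7368)
E(R, v) = 1 + R + v
-47*(N - 10) + E(3, -4) = -47*(33/19 - 10) + (1 + 3 - 4) = -47*(-157/19) + 0 = 7379/19 + 0 = 7379/19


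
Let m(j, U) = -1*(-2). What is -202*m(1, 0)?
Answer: -404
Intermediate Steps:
m(j, U) = 2
-202*m(1, 0) = -202*2 = -404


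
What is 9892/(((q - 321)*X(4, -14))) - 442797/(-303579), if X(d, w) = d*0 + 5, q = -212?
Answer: -607649821/269679345 ≈ -2.2532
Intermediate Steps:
X(d, w) = 5 (X(d, w) = 0 + 5 = 5)
9892/(((q - 321)*X(4, -14))) - 442797/(-303579) = 9892/(((-212 - 321)*5)) - 442797/(-303579) = 9892/((-533*5)) - 442797*(-1/303579) = 9892/(-2665) + 147599/101193 = 9892*(-1/2665) + 147599/101193 = -9892/2665 + 147599/101193 = -607649821/269679345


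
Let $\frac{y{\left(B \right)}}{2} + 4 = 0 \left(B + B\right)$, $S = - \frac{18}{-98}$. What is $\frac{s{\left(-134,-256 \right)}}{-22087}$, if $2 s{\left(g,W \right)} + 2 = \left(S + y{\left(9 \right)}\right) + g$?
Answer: $\frac{7047}{2164526} \approx 0.0032557$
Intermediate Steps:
$S = \frac{9}{49}$ ($S = \left(-18\right) \left(- \frac{1}{98}\right) = \frac{9}{49} \approx 0.18367$)
$y{\left(B \right)} = -8$ ($y{\left(B \right)} = -8 + 2 \cdot 0 \left(B + B\right) = -8 + 2 \cdot 0 \cdot 2 B = -8 + 2 \cdot 0 = -8 + 0 = -8$)
$s{\left(g,W \right)} = - \frac{481}{98} + \frac{g}{2}$ ($s{\left(g,W \right)} = -1 + \frac{\left(\frac{9}{49} - 8\right) + g}{2} = -1 + \frac{- \frac{383}{49} + g}{2} = -1 + \left(- \frac{383}{98} + \frac{g}{2}\right) = - \frac{481}{98} + \frac{g}{2}$)
$\frac{s{\left(-134,-256 \right)}}{-22087} = \frac{- \frac{481}{98} + \frac{1}{2} \left(-134\right)}{-22087} = \left(- \frac{481}{98} - 67\right) \left(- \frac{1}{22087}\right) = \left(- \frac{7047}{98}\right) \left(- \frac{1}{22087}\right) = \frac{7047}{2164526}$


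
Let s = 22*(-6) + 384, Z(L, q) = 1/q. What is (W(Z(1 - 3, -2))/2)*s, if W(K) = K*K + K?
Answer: -63/2 ≈ -31.500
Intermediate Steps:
s = 252 (s = -132 + 384 = 252)
W(K) = K + K**2 (W(K) = K**2 + K = K + K**2)
(W(Z(1 - 3, -2))/2)*s = (((1 + 1/(-2))/(-2))/2)*252 = (-(1 - 1/2)/2*(1/2))*252 = (-1/2*1/2*(1/2))*252 = -1/4*1/2*252 = -1/8*252 = -63/2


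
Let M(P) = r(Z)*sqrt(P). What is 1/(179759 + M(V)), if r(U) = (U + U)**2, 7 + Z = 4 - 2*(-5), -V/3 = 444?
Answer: 179759/32364468193 - 1176*I*sqrt(37)/32364468193 ≈ 5.5542e-6 - 2.2102e-7*I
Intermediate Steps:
V = -1332 (V = -3*444 = -1332)
Z = 7 (Z = -7 + (4 - 2*(-5)) = -7 + (4 + 10) = -7 + 14 = 7)
r(U) = 4*U**2 (r(U) = (2*U)**2 = 4*U**2)
M(P) = 196*sqrt(P) (M(P) = (4*7**2)*sqrt(P) = (4*49)*sqrt(P) = 196*sqrt(P))
1/(179759 + M(V)) = 1/(179759 + 196*sqrt(-1332)) = 1/(179759 + 196*(6*I*sqrt(37))) = 1/(179759 + 1176*I*sqrt(37))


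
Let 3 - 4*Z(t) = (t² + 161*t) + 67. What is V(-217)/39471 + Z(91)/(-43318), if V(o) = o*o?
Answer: 2266720081/1709804778 ≈ 1.3257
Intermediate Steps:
V(o) = o²
Z(t) = -16 - 161*t/4 - t²/4 (Z(t) = ¾ - ((t² + 161*t) + 67)/4 = ¾ - (67 + t² + 161*t)/4 = ¾ + (-67/4 - 161*t/4 - t²/4) = -16 - 161*t/4 - t²/4)
V(-217)/39471 + Z(91)/(-43318) = (-217)²/39471 + (-16 - 161/4*91 - ¼*91²)/(-43318) = 47089*(1/39471) + (-16 - 14651/4 - ¼*8281)*(-1/43318) = 47089/39471 + (-16 - 14651/4 - 8281/4)*(-1/43318) = 47089/39471 - 5749*(-1/43318) = 47089/39471 + 5749/43318 = 2266720081/1709804778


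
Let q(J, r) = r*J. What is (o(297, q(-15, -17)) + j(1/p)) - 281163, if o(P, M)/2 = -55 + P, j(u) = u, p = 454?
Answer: -127428265/454 ≈ -2.8068e+5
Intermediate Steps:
q(J, r) = J*r
o(P, M) = -110 + 2*P (o(P, M) = 2*(-55 + P) = -110 + 2*P)
(o(297, q(-15, -17)) + j(1/p)) - 281163 = ((-110 + 2*297) + 1/454) - 281163 = ((-110 + 594) + 1/454) - 281163 = (484 + 1/454) - 281163 = 219737/454 - 281163 = -127428265/454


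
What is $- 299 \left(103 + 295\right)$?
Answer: $-119002$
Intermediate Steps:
$- 299 \left(103 + 295\right) = \left(-299\right) 398 = -119002$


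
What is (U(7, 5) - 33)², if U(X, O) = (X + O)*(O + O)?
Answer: 7569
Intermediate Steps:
U(X, O) = 2*O*(O + X) (U(X, O) = (O + X)*(2*O) = 2*O*(O + X))
(U(7, 5) - 33)² = (2*5*(5 + 7) - 33)² = (2*5*12 - 33)² = (120 - 33)² = 87² = 7569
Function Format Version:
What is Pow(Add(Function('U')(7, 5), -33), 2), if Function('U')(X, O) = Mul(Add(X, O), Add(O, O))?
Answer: 7569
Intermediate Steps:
Function('U')(X, O) = Mul(2, O, Add(O, X)) (Function('U')(X, O) = Mul(Add(O, X), Mul(2, O)) = Mul(2, O, Add(O, X)))
Pow(Add(Function('U')(7, 5), -33), 2) = Pow(Add(Mul(2, 5, Add(5, 7)), -33), 2) = Pow(Add(Mul(2, 5, 12), -33), 2) = Pow(Add(120, -33), 2) = Pow(87, 2) = 7569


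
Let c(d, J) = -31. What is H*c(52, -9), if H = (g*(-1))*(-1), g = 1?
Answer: -31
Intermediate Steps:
H = 1 (H = (1*(-1))*(-1) = -1*(-1) = 1)
H*c(52, -9) = 1*(-31) = -31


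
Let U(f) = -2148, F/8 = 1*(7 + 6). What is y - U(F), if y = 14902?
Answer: 17050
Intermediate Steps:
F = 104 (F = 8*(1*(7 + 6)) = 8*(1*13) = 8*13 = 104)
y - U(F) = 14902 - 1*(-2148) = 14902 + 2148 = 17050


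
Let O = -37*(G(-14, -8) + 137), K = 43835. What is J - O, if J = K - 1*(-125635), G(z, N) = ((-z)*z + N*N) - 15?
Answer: 169100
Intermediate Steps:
G(z, N) = -15 + N² - z² (G(z, N) = (-z² + N²) - 15 = (N² - z²) - 15 = -15 + N² - z²)
O = 370 (O = -37*((-15 + (-8)² - 1*(-14)²) + 137) = -37*((-15 + 64 - 1*196) + 137) = -37*((-15 + 64 - 196) + 137) = -37*(-147 + 137) = -37*(-10) = 370)
J = 169470 (J = 43835 - 1*(-125635) = 43835 + 125635 = 169470)
J - O = 169470 - 1*370 = 169470 - 370 = 169100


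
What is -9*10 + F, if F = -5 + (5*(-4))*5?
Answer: -195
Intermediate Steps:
F = -105 (F = -5 - 20*5 = -5 - 100 = -105)
-9*10 + F = -9*10 - 105 = -90 - 105 = -195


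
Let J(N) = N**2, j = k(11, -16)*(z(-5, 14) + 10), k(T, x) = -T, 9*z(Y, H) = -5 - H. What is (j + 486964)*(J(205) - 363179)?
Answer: -1407263106830/9 ≈ -1.5636e+11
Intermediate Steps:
z(Y, H) = -5/9 - H/9 (z(Y, H) = (-5 - H)/9 = -5/9 - H/9)
j = -781/9 (j = (-1*11)*((-5/9 - 1/9*14) + 10) = -11*((-5/9 - 14/9) + 10) = -11*(-19/9 + 10) = -11*71/9 = -781/9 ≈ -86.778)
(j + 486964)*(J(205) - 363179) = (-781/9 + 486964)*(205**2 - 363179) = 4381895*(42025 - 363179)/9 = (4381895/9)*(-321154) = -1407263106830/9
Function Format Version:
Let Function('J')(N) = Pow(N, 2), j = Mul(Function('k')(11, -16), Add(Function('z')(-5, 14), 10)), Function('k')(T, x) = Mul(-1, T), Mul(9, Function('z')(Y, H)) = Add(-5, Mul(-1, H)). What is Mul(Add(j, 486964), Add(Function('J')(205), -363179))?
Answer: Rational(-1407263106830, 9) ≈ -1.5636e+11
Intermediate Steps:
Function('z')(Y, H) = Add(Rational(-5, 9), Mul(Rational(-1, 9), H)) (Function('z')(Y, H) = Mul(Rational(1, 9), Add(-5, Mul(-1, H))) = Add(Rational(-5, 9), Mul(Rational(-1, 9), H)))
j = Rational(-781, 9) (j = Mul(Mul(-1, 11), Add(Add(Rational(-5, 9), Mul(Rational(-1, 9), 14)), 10)) = Mul(-11, Add(Add(Rational(-5, 9), Rational(-14, 9)), 10)) = Mul(-11, Add(Rational(-19, 9), 10)) = Mul(-11, Rational(71, 9)) = Rational(-781, 9) ≈ -86.778)
Mul(Add(j, 486964), Add(Function('J')(205), -363179)) = Mul(Add(Rational(-781, 9), 486964), Add(Pow(205, 2), -363179)) = Mul(Rational(4381895, 9), Add(42025, -363179)) = Mul(Rational(4381895, 9), -321154) = Rational(-1407263106830, 9)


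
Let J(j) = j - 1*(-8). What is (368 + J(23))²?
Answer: 159201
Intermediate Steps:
J(j) = 8 + j (J(j) = j + 8 = 8 + j)
(368 + J(23))² = (368 + (8 + 23))² = (368 + 31)² = 399² = 159201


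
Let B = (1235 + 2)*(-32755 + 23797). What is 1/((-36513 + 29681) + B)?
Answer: -1/11087878 ≈ -9.0189e-8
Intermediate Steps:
B = -11081046 (B = 1237*(-8958) = -11081046)
1/((-36513 + 29681) + B) = 1/((-36513 + 29681) - 11081046) = 1/(-6832 - 11081046) = 1/(-11087878) = -1/11087878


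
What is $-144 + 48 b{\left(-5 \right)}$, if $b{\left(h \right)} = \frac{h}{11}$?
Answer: $- \frac{1824}{11} \approx -165.82$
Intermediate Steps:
$b{\left(h \right)} = \frac{h}{11}$ ($b{\left(h \right)} = h \frac{1}{11} = \frac{h}{11}$)
$-144 + 48 b{\left(-5 \right)} = -144 + 48 \cdot \frac{1}{11} \left(-5\right) = -144 + 48 \left(- \frac{5}{11}\right) = -144 - \frac{240}{11} = - \frac{1824}{11}$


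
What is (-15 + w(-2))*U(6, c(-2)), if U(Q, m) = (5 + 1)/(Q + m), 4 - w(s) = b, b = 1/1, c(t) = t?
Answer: -18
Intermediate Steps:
b = 1
w(s) = 3 (w(s) = 4 - 1*1 = 4 - 1 = 3)
U(Q, m) = 6/(Q + m)
(-15 + w(-2))*U(6, c(-2)) = (-15 + 3)*(6/(6 - 2)) = -72/4 = -12*3/2 = -18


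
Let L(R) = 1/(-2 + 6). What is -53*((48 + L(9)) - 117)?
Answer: 14575/4 ≈ 3643.8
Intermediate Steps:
L(R) = ¼ (L(R) = 1/4 = ¼)
-53*((48 + L(9)) - 117) = -53*((48 + ¼) - 117) = -53*(193/4 - 117) = -53*(-275/4) = 14575/4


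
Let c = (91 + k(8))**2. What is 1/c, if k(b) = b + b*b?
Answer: 1/26569 ≈ 3.7638e-5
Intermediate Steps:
k(b) = b + b**2
c = 26569 (c = (91 + 8*(1 + 8))**2 = (91 + 8*9)**2 = (91 + 72)**2 = 163**2 = 26569)
1/c = 1/26569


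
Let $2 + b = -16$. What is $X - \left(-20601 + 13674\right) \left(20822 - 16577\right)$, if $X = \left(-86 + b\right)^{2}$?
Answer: $29415931$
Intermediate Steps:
$b = -18$ ($b = -2 - 16 = -18$)
$X = 10816$ ($X = \left(-86 - 18\right)^{2} = \left(-104\right)^{2} = 10816$)
$X - \left(-20601 + 13674\right) \left(20822 - 16577\right) = 10816 - \left(-20601 + 13674\right) \left(20822 - 16577\right) = 10816 - \left(-6927\right) 4245 = 10816 - -29405115 = 10816 + 29405115 = 29415931$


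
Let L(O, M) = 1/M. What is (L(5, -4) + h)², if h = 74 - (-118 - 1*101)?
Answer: 1371241/16 ≈ 85703.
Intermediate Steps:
h = 293 (h = 74 - (-118 - 101) = 74 - 1*(-219) = 74 + 219 = 293)
(L(5, -4) + h)² = (1/(-4) + 293)² = (-¼ + 293)² = (1171/4)² = 1371241/16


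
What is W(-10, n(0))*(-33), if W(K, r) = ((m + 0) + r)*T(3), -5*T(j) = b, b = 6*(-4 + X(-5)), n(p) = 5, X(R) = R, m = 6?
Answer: -19602/5 ≈ -3920.4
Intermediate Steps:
b = -54 (b = 6*(-4 - 5) = 6*(-9) = -54)
T(j) = 54/5 (T(j) = -⅕*(-54) = 54/5)
W(K, r) = 324/5 + 54*r/5 (W(K, r) = ((6 + 0) + r)*(54/5) = (6 + r)*(54/5) = 324/5 + 54*r/5)
W(-10, n(0))*(-33) = (324/5 + (54/5)*5)*(-33) = (324/5 + 54)*(-33) = (594/5)*(-33) = -19602/5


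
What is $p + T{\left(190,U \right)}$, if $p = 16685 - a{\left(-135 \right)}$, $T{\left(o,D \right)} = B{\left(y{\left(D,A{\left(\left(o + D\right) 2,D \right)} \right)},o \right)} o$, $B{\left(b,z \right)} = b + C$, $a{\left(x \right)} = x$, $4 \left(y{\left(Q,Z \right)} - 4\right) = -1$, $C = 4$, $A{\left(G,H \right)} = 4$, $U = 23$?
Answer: $\frac{36585}{2} \approx 18293.0$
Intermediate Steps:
$y{\left(Q,Z \right)} = \frac{15}{4}$ ($y{\left(Q,Z \right)} = 4 + \frac{1}{4} \left(-1\right) = 4 - \frac{1}{4} = \frac{15}{4}$)
$B{\left(b,z \right)} = 4 + b$ ($B{\left(b,z \right)} = b + 4 = 4 + b$)
$T{\left(o,D \right)} = \frac{31 o}{4}$ ($T{\left(o,D \right)} = \left(4 + \frac{15}{4}\right) o = \frac{31 o}{4}$)
$p = 16820$ ($p = 16685 - -135 = 16685 + 135 = 16820$)
$p + T{\left(190,U \right)} = 16820 + \frac{31}{4} \cdot 190 = 16820 + \frac{2945}{2} = \frac{36585}{2}$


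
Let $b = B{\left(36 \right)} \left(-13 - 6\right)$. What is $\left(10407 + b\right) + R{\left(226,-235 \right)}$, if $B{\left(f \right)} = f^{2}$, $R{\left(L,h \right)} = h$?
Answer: $-14452$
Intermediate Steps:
$b = -24624$ ($b = 36^{2} \left(-13 - 6\right) = 1296 \left(-13 - 6\right) = 1296 \left(-19\right) = -24624$)
$\left(10407 + b\right) + R{\left(226,-235 \right)} = \left(10407 - 24624\right) - 235 = -14217 - 235 = -14452$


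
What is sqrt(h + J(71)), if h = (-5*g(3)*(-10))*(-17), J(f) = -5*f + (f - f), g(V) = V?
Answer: I*sqrt(2905) ≈ 53.898*I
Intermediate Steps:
J(f) = -5*f (J(f) = -5*f + 0 = -5*f)
h = -2550 (h = (-5*3*(-10))*(-17) = -15*(-10)*(-17) = 150*(-17) = -2550)
sqrt(h + J(71)) = sqrt(-2550 - 5*71) = sqrt(-2550 - 355) = sqrt(-2905) = I*sqrt(2905)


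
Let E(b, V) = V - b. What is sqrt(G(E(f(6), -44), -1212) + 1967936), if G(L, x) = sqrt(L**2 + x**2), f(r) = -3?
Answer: sqrt(1967936 + 25*sqrt(2353)) ≈ 1403.3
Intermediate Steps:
sqrt(G(E(f(6), -44), -1212) + 1967936) = sqrt(sqrt((-44 - 1*(-3))**2 + (-1212)**2) + 1967936) = sqrt(sqrt((-44 + 3)**2 + 1468944) + 1967936) = sqrt(sqrt((-41)**2 + 1468944) + 1967936) = sqrt(sqrt(1681 + 1468944) + 1967936) = sqrt(sqrt(1470625) + 1967936) = sqrt(25*sqrt(2353) + 1967936) = sqrt(1967936 + 25*sqrt(2353))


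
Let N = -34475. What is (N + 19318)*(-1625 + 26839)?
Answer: -382168598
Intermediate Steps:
(N + 19318)*(-1625 + 26839) = (-34475 + 19318)*(-1625 + 26839) = -15157*25214 = -382168598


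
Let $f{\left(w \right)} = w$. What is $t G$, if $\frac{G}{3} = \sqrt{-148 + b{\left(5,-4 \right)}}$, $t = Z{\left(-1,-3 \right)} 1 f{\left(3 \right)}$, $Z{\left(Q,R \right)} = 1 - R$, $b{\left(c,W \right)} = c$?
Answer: $36 i \sqrt{143} \approx 430.5 i$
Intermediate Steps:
$t = 12$ ($t = \left(1 - -3\right) 1 \cdot 3 = \left(1 + 3\right) 1 \cdot 3 = 4 \cdot 1 \cdot 3 = 4 \cdot 3 = 12$)
$G = 3 i \sqrt{143}$ ($G = 3 \sqrt{-148 + 5} = 3 \sqrt{-143} = 3 i \sqrt{143} \approx 35.875 i$)
$t G = 12 \cdot 3 i \sqrt{143} = 36 i \sqrt{143}$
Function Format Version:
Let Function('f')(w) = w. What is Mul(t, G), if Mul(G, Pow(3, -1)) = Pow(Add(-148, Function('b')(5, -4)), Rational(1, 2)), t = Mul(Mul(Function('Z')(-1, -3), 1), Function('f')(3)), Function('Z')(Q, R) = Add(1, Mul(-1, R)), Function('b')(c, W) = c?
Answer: Mul(36, I, Pow(143, Rational(1, 2))) ≈ Mul(430.50, I)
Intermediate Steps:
t = 12 (t = Mul(Mul(Add(1, Mul(-1, -3)), 1), 3) = Mul(Mul(Add(1, 3), 1), 3) = Mul(Mul(4, 1), 3) = Mul(4, 3) = 12)
G = Mul(3, I, Pow(143, Rational(1, 2))) (G = Mul(3, Pow(Add(-148, 5), Rational(1, 2))) = Mul(3, Pow(-143, Rational(1, 2))) = Mul(3, Mul(I, Pow(143, Rational(1, 2)))) = Mul(3, I, Pow(143, Rational(1, 2))) ≈ Mul(35.875, I))
Mul(t, G) = Mul(12, Mul(3, I, Pow(143, Rational(1, 2)))) = Mul(36, I, Pow(143, Rational(1, 2)))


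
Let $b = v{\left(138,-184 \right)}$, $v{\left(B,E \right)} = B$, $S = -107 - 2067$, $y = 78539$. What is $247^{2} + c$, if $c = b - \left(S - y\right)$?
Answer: $141860$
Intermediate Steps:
$S = -2174$ ($S = -107 - 2067 = -2174$)
$b = 138$
$c = 80851$ ($c = 138 + \left(78539 - -2174\right) = 138 + \left(78539 + 2174\right) = 138 + 80713 = 80851$)
$247^{2} + c = 247^{2} + 80851 = 61009 + 80851 = 141860$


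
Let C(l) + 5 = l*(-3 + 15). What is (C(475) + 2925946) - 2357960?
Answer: 573681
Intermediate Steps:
C(l) = -5 + 12*l (C(l) = -5 + l*(-3 + 15) = -5 + l*12 = -5 + 12*l)
(C(475) + 2925946) - 2357960 = ((-5 + 12*475) + 2925946) - 2357960 = ((-5 + 5700) + 2925946) - 2357960 = (5695 + 2925946) - 2357960 = 2931641 - 2357960 = 573681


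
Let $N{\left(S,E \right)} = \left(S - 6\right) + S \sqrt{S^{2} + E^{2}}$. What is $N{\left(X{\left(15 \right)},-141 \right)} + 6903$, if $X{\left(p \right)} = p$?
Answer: $6912 + 45 \sqrt{2234} \approx 9038.9$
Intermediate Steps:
$N{\left(S,E \right)} = -6 + S + S \sqrt{E^{2} + S^{2}}$ ($N{\left(S,E \right)} = \left(-6 + S\right) + S \sqrt{E^{2} + S^{2}} = -6 + S + S \sqrt{E^{2} + S^{2}}$)
$N{\left(X{\left(15 \right)},-141 \right)} + 6903 = \left(-6 + 15 + 15 \sqrt{\left(-141\right)^{2} + 15^{2}}\right) + 6903 = \left(-6 + 15 + 15 \sqrt{19881 + 225}\right) + 6903 = \left(-6 + 15 + 15 \sqrt{20106}\right) + 6903 = \left(-6 + 15 + 15 \cdot 3 \sqrt{2234}\right) + 6903 = \left(-6 + 15 + 45 \sqrt{2234}\right) + 6903 = \left(9 + 45 \sqrt{2234}\right) + 6903 = 6912 + 45 \sqrt{2234}$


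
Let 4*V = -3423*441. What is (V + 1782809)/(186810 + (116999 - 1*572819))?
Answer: -803099/153720 ≈ -5.2244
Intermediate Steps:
V = -1509543/4 (V = (-3423*441)/4 = (1/4)*(-1509543) = -1509543/4 ≈ -3.7739e+5)
(V + 1782809)/(186810 + (116999 - 1*572819)) = (-1509543/4 + 1782809)/(186810 + (116999 - 1*572819)) = 5621693/(4*(186810 + (116999 - 572819))) = 5621693/(4*(186810 - 455820)) = (5621693/4)/(-269010) = (5621693/4)*(-1/269010) = -803099/153720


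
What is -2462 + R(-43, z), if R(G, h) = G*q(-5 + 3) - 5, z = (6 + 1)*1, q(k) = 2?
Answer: -2553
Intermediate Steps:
z = 7 (z = 7*1 = 7)
R(G, h) = -5 + 2*G (R(G, h) = G*2 - 5 = 2*G - 5 = -5 + 2*G)
-2462 + R(-43, z) = -2462 + (-5 + 2*(-43)) = -2462 + (-5 - 86) = -2462 - 91 = -2553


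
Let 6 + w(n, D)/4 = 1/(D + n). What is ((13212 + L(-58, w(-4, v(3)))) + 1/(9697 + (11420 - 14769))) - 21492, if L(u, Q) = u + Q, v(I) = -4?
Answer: -53085149/6348 ≈ -8362.5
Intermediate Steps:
w(n, D) = -24 + 4/(D + n)
L(u, Q) = Q + u
((13212 + L(-58, w(-4, v(3)))) + 1/(9697 + (11420 - 14769))) - 21492 = ((13212 + (4*(1 - 6*(-4) - 6*(-4))/(-4 - 4) - 58)) + 1/(9697 + (11420 - 14769))) - 21492 = ((13212 + (4*(1 + 24 + 24)/(-8) - 58)) + 1/(9697 - 3349)) - 21492 = ((13212 + (4*(-1/8)*49 - 58)) + 1/6348) - 21492 = ((13212 + (-49/2 - 58)) + 1/6348) - 21492 = ((13212 - 165/2) + 1/6348) - 21492 = (26259/2 + 1/6348) - 21492 = 83346067/6348 - 21492 = -53085149/6348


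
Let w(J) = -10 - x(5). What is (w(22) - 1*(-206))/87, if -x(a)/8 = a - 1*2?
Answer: 220/87 ≈ 2.5287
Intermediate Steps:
x(a) = 16 - 8*a (x(a) = -8*(a - 1*2) = -8*(a - 2) = -8*(-2 + a) = 16 - 8*a)
w(J) = 14 (w(J) = -10 - (16 - 8*5) = -10 - (16 - 40) = -10 - 1*(-24) = -10 + 24 = 14)
(w(22) - 1*(-206))/87 = (14 - 1*(-206))/87 = (14 + 206)*(1/87) = 220*(1/87) = 220/87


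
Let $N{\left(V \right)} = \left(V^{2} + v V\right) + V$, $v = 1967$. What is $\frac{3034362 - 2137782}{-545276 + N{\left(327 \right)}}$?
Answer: $\frac{896580}{205189} \approx 4.3695$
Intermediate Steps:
$N{\left(V \right)} = V^{2} + 1968 V$ ($N{\left(V \right)} = \left(V^{2} + 1967 V\right) + V = V^{2} + 1968 V$)
$\frac{3034362 - 2137782}{-545276 + N{\left(327 \right)}} = \frac{3034362 - 2137782}{-545276 + 327 \left(1968 + 327\right)} = \frac{896580}{-545276 + 327 \cdot 2295} = \frac{896580}{-545276 + 750465} = \frac{896580}{205189}$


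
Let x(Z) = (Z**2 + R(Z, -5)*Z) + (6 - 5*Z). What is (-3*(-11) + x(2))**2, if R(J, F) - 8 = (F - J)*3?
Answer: 49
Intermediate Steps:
R(J, F) = 8 - 3*J + 3*F (R(J, F) = 8 + (F - J)*3 = 8 + (-3*J + 3*F) = 8 - 3*J + 3*F)
x(Z) = 6 + Z**2 - 5*Z + Z*(-7 - 3*Z) (x(Z) = (Z**2 + (8 - 3*Z + 3*(-5))*Z) + (6 - 5*Z) = (Z**2 + (8 - 3*Z - 15)*Z) + (6 - 5*Z) = (Z**2 + (-7 - 3*Z)*Z) + (6 - 5*Z) = (Z**2 + Z*(-7 - 3*Z)) + (6 - 5*Z) = 6 + Z**2 - 5*Z + Z*(-7 - 3*Z))
(-3*(-11) + x(2))**2 = (-3*(-11) + (6 - 12*2 - 2*2**2))**2 = (33 + (6 - 24 - 2*4))**2 = (33 + (6 - 24 - 8))**2 = (33 - 26)**2 = 7**2 = 49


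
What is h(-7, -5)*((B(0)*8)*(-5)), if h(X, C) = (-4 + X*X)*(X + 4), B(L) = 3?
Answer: 16200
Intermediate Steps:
h(X, C) = (-4 + X²)*(4 + X)
h(-7, -5)*((B(0)*8)*(-5)) = (-16 + (-7)³ - 4*(-7) + 4*(-7)²)*((3*8)*(-5)) = (-16 - 343 + 28 + 4*49)*(24*(-5)) = (-16 - 343 + 28 + 196)*(-120) = -135*(-120) = 16200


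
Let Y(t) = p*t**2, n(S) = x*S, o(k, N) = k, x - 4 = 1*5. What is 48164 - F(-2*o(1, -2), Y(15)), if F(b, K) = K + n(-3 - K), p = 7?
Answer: 60791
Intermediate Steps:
x = 9 (x = 4 + 1*5 = 4 + 5 = 9)
n(S) = 9*S
Y(t) = 7*t**2
F(b, K) = -27 - 8*K (F(b, K) = K + 9*(-3 - K) = K + (-27 - 9*K) = -27 - 8*K)
48164 - F(-2*o(1, -2), Y(15)) = 48164 - (-27 - 56*15**2) = 48164 - (-27 - 56*225) = 48164 - (-27 - 8*1575) = 48164 - (-27 - 12600) = 48164 - 1*(-12627) = 48164 + 12627 = 60791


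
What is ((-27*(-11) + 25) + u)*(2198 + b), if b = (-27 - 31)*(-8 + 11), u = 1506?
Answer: 3699872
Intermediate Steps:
b = -174 (b = -58*3 = -174)
((-27*(-11) + 25) + u)*(2198 + b) = ((-27*(-11) + 25) + 1506)*(2198 - 174) = ((297 + 25) + 1506)*2024 = (322 + 1506)*2024 = 1828*2024 = 3699872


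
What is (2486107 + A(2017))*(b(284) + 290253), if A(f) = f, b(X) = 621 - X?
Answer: 723023953160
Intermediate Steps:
(2486107 + A(2017))*(b(284) + 290253) = (2486107 + 2017)*((621 - 1*284) + 290253) = 2488124*((621 - 284) + 290253) = 2488124*(337 + 290253) = 2488124*290590 = 723023953160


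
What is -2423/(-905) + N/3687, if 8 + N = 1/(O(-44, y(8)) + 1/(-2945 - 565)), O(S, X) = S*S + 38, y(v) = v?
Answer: 61848428765329/23119365927165 ≈ 2.6752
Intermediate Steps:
O(S, X) = 38 + S**2 (O(S, X) = S**2 + 38 = 38 + S**2)
N = -55426402/6928739 (N = -8 + 1/((38 + (-44)**2) + 1/(-2945 - 565)) = -8 + 1/((38 + 1936) + 1/(-3510)) = -8 + 1/(1974 - 1/3510) = -8 + 1/(6928739/3510) = -8 + 3510/6928739 = -55426402/6928739 ≈ -7.9995)
-2423/(-905) + N/3687 = -2423/(-905) - 55426402/6928739/3687 = -2423*(-1/905) - 55426402/6928739*1/3687 = 2423/905 - 55426402/25546260693 = 61848428765329/23119365927165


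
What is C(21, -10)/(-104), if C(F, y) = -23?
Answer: 23/104 ≈ 0.22115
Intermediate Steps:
C(21, -10)/(-104) = -23/(-104) = -23*(-1/104) = 23/104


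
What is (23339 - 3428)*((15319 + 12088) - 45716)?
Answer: -364550499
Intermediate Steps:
(23339 - 3428)*((15319 + 12088) - 45716) = 19911*(27407 - 45716) = 19911*(-18309) = -364550499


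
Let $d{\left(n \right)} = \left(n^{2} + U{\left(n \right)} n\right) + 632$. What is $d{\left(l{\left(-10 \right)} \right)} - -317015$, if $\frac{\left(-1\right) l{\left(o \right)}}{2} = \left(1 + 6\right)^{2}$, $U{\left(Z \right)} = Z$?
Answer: $336855$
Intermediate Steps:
$l{\left(o \right)} = -98$ ($l{\left(o \right)} = - 2 \left(1 + 6\right)^{2} = - 2 \cdot 7^{2} = \left(-2\right) 49 = -98$)
$d{\left(n \right)} = 632 + 2 n^{2}$ ($d{\left(n \right)} = \left(n^{2} + n n\right) + 632 = \left(n^{2} + n^{2}\right) + 632 = 2 n^{2} + 632 = 632 + 2 n^{2}$)
$d{\left(l{\left(-10 \right)} \right)} - -317015 = \left(632 + 2 \left(-98\right)^{2}\right) - -317015 = \left(632 + 2 \cdot 9604\right) + 317015 = \left(632 + 19208\right) + 317015 = 19840 + 317015 = 336855$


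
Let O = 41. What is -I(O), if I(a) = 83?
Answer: -83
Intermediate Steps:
-I(O) = -1*83 = -83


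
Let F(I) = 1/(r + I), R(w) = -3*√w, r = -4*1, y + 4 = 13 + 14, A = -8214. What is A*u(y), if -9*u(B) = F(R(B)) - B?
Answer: -4005694/191 - 2738*√23/191 ≈ -21041.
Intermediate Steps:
y = 23 (y = -4 + (13 + 14) = -4 + 27 = 23)
r = -4
F(I) = 1/(-4 + I)
u(B) = -1/(9*(-4 - 3*√B)) + B/9 (u(B) = -(1/(-4 - 3*√B) - B)/9 = -1/(9*(-4 - 3*√B)) + B/9)
A*u(y) = -2738*(1 + 23*(4 + 3*√23))/(3*(4 + 3*√23)) = -2738*(1 + (92 + 69*√23))/(3*(4 + 3*√23)) = -2738*(93 + 69*√23)/(3*(4 + 3*√23))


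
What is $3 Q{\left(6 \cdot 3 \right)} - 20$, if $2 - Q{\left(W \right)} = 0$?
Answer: $-14$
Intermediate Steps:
$Q{\left(W \right)} = 2$ ($Q{\left(W \right)} = 2 - 0 = 2 + 0 = 2$)
$3 Q{\left(6 \cdot 3 \right)} - 20 = 3 \cdot 2 - 20 = 6 - 20 = -14$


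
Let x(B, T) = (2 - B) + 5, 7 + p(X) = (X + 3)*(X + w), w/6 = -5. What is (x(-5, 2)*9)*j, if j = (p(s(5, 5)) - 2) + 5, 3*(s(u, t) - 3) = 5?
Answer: -21408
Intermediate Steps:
w = -30 (w = 6*(-5) = -30)
s(u, t) = 14/3 (s(u, t) = 3 + (⅓)*5 = 3 + 5/3 = 14/3)
p(X) = -7 + (-30 + X)*(3 + X) (p(X) = -7 + (X + 3)*(X - 30) = -7 + (3 + X)*(-30 + X) = -7 + (-30 + X)*(3 + X))
x(B, T) = 7 - B
j = -1784/9 (j = ((-97 + (14/3)² - 27*14/3) - 2) + 5 = ((-97 + 196/9 - 126) - 2) + 5 = (-1811/9 - 2) + 5 = -1829/9 + 5 = -1784/9 ≈ -198.22)
(x(-5, 2)*9)*j = ((7 - 1*(-5))*9)*(-1784/9) = ((7 + 5)*9)*(-1784/9) = (12*9)*(-1784/9) = 108*(-1784/9) = -21408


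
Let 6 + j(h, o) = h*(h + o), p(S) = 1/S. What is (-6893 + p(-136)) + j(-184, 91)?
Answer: 1388967/136 ≈ 10213.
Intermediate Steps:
j(h, o) = -6 + h*(h + o)
(-6893 + p(-136)) + j(-184, 91) = (-6893 + 1/(-136)) + (-6 + (-184)² - 184*91) = (-6893 - 1/136) + (-6 + 33856 - 16744) = -937449/136 + 17106 = 1388967/136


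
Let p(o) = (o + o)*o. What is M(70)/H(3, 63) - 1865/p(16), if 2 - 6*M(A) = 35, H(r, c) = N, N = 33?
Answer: -5851/1536 ≈ -3.8092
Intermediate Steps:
H(r, c) = 33
p(o) = 2*o² (p(o) = (2*o)*o = 2*o²)
M(A) = -11/2 (M(A) = ⅓ - ⅙*35 = ⅓ - 35/6 = -11/2)
M(70)/H(3, 63) - 1865/p(16) = -11/2/33 - 1865/(2*16²) = -11/2*1/33 - 1865/(2*256) = -⅙ - 1865/512 = -5851/1536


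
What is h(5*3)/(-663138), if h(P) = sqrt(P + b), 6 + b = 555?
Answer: -sqrt(141)/331569 ≈ -3.5813e-5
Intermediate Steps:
b = 549 (b = -6 + 555 = 549)
h(P) = sqrt(549 + P) (h(P) = sqrt(P + 549) = sqrt(549 + P))
h(5*3)/(-663138) = sqrt(549 + 5*3)/(-663138) = sqrt(549 + 15)*(-1/663138) = sqrt(564)*(-1/663138) = (2*sqrt(141))*(-1/663138) = -sqrt(141)/331569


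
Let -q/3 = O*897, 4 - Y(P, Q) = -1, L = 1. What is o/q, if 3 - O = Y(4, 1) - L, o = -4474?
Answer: -4474/2691 ≈ -1.6626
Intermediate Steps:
Y(P, Q) = 5 (Y(P, Q) = 4 - 1*(-1) = 4 + 1 = 5)
O = -1 (O = 3 - (5 - 1*1) = 3 - (5 - 1) = 3 - 1*4 = 3 - 4 = -1)
q = 2691 (q = -(-3)*897 = -3*(-897) = 2691)
o/q = -4474/2691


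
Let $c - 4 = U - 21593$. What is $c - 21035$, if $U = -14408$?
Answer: $-57032$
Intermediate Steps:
$c = -35997$ ($c = 4 - 36001 = -35997$)
$c - 21035 = -35997 - 21035 = -57032$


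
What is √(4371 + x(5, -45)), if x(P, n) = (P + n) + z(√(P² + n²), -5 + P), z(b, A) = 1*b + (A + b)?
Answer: √(4331 + 10*√82) ≈ 66.495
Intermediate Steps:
z(b, A) = A + 2*b (z(b, A) = b + (A + b) = A + 2*b)
x(P, n) = -5 + n + 2*P + 2*√(P² + n²) (x(P, n) = (P + n) + ((-5 + P) + 2*√(P² + n²)) = (P + n) + (-5 + P + 2*√(P² + n²)) = -5 + n + 2*P + 2*√(P² + n²))
√(4371 + x(5, -45)) = √(4371 + (-5 - 45 + 2*5 + 2*√(5² + (-45)²))) = √(4371 + (-5 - 45 + 10 + 2*√(25 + 2025))) = √(4371 + (-5 - 45 + 10 + 2*√2050)) = √(4371 + (-5 - 45 + 10 + 2*(5*√82))) = √(4371 + (-5 - 45 + 10 + 10*√82)) = √(4371 + (-40 + 10*√82)) = √(4331 + 10*√82)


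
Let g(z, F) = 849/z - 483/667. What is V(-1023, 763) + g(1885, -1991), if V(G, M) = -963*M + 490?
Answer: -1384116431/1885 ≈ -7.3428e+5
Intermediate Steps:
V(G, M) = 490 - 963*M
g(z, F) = -21/29 + 849/z (g(z, F) = 849/z - 483*1/667 = 849/z - 21/29 = -21/29 + 849/z)
V(-1023, 763) + g(1885, -1991) = (490 - 963*763) + (-21/29 + 849/1885) = (490 - 734769) + (-21/29 + 849*(1/1885)) = -734279 + (-21/29 + 849/1885) = -734279 - 516/1885 = -1384116431/1885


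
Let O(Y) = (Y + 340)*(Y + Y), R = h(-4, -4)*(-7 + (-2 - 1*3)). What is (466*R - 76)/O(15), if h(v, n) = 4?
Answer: -11222/5325 ≈ -2.1074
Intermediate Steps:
R = -48 (R = 4*(-7 + (-2 - 1*3)) = 4*(-7 + (-2 - 3)) = 4*(-7 - 5) = 4*(-12) = -48)
O(Y) = 2*Y*(340 + Y) (O(Y) = (340 + Y)*(2*Y) = 2*Y*(340 + Y))
(466*R - 76)/O(15) = (466*(-48) - 76)/((2*15*(340 + 15))) = (-22368 - 76)/((2*15*355)) = -22444/10650 = -22444*1/10650 = -11222/5325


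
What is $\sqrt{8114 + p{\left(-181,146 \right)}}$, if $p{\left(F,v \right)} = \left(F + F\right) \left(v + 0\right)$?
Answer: $i \sqrt{44738} \approx 211.51 i$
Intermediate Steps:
$p{\left(F,v \right)} = 2 F v$
$\sqrt{8114 + p{\left(-181,146 \right)}} = \sqrt{8114 + 2 \left(-181\right) 146} = \sqrt{8114 - 52852} = \sqrt{-44738} = i \sqrt{44738}$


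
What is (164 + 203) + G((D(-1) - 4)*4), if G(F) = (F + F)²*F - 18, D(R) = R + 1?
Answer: -16035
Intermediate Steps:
D(R) = 1 + R
G(F) = -18 + 4*F³ (G(F) = (2*F)²*F - 18 = (4*F²)*F - 18 = 4*F³ - 18 = -18 + 4*F³)
(164 + 203) + G((D(-1) - 4)*4) = (164 + 203) + (-18 + 4*(((1 - 1) - 4)*4)³) = 367 + (-18 + 4*((0 - 4)*4)³) = 367 + (-18 + 4*(-4*4)³) = 367 + (-18 + 4*(-16)³) = 367 + (-18 + 4*(-4096)) = 367 + (-18 - 16384) = 367 - 16402 = -16035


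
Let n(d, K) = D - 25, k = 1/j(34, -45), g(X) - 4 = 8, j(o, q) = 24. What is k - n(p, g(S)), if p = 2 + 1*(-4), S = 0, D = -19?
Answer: 1057/24 ≈ 44.042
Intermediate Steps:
g(X) = 12 (g(X) = 4 + 8 = 12)
p = -2 (p = 2 - 4 = -2)
k = 1/24 ≈ 0.041667
n(d, K) = -44 (n(d, K) = -19 - 25 = -44)
k - n(p, g(S)) = 1/24 - 1*(-44) = 1/24 + 44 = 1057/24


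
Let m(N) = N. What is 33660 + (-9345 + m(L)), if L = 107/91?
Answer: 2212772/91 ≈ 24316.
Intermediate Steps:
L = 107/91 (L = 107*(1/91) = 107/91 ≈ 1.1758)
33660 + (-9345 + m(L)) = 33660 + (-9345 + 107/91) = 33660 - 850288/91 = 2212772/91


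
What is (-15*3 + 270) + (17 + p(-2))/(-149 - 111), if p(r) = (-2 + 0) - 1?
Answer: 29243/130 ≈ 224.95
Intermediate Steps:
p(r) = -3 (p(r) = -2 - 1 = -3)
(-15*3 + 270) + (17 + p(-2))/(-149 - 111) = (-15*3 + 270) + (17 - 3)/(-149 - 111) = (-45 + 270) + 14/(-260) = 225 + 14*(-1/260) = 225 - 7/130 = 29243/130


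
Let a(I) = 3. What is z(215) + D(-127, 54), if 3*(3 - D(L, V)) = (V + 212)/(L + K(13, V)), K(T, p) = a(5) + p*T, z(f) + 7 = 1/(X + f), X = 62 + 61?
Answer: -1216271/293046 ≈ -4.1504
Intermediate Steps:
X = 123
z(f) = -7 + 1/(123 + f)
K(T, p) = 3 + T*p (K(T, p) = 3 + p*T = 3 + T*p)
D(L, V) = 3 - (212 + V)/(3*(3 + L + 13*V)) (D(L, V) = 3 - (V + 212)/(3*(L + (3 + 13*V))) = 3 - (212 + V)/(3*(3 + L + 13*V)))
z(215) + D(-127, 54) = (-860 - 7*215)/(123 + 215) + (-185 + 9*(-127) + 116*54)/(3*(3 - 127 + 13*54)) = (-860 - 1505)/338 + (-185 - 1143 + 6264)/(3*(3 - 127 + 702)) = (1/338)*(-2365) + (1/3)*4936/578 = -2365/338 + (1/3)*(1/578)*4936 = -2365/338 + 2468/867 = -1216271/293046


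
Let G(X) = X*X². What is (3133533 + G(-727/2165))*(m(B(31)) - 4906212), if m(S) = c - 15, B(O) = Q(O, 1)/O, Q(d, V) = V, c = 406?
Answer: -155998228824615938621482/10147842125 ≈ -1.5373e+13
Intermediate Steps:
B(O) = 1/O
m(S) = 391 (m(S) = 406 - 15 = 391)
G(X) = X³
(3133533 + G(-727/2165))*(m(B(31)) - 4906212) = (3133533 + (-727/2165)³)*(391 - 4906212) = (3133533 + (-727*1/2165)³)*(-4905821) = (3133533 + (-727/2165)³)*(-4905821) = (3133533 - 384240583/10147842125)*(-4905821) = (31798597793237042/10147842125)*(-4905821) = -155998228824615938621482/10147842125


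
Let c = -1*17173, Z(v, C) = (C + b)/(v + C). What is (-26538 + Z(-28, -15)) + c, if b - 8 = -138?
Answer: -1879428/43 ≈ -43708.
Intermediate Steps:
b = -130 (b = 8 - 138 = -130)
Z(v, C) = (-130 + C)/(C + v) (Z(v, C) = (C - 130)/(v + C) = (-130 + C)/(C + v))
c = -17173
(-26538 + Z(-28, -15)) + c = (-26538 + (-130 - 15)/(-15 - 28)) - 17173 = (-26538 - 145/(-43)) - 17173 = (-26538 - 1/43*(-145)) - 17173 = (-26538 + 145/43) - 17173 = -1140989/43 - 17173 = -1879428/43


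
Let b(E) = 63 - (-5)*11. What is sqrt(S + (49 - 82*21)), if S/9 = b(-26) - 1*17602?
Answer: 13*I*sqrt(941) ≈ 398.78*I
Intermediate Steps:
b(E) = 118 (b(E) = 63 - 1*(-55) = 63 + 55 = 118)
S = -157356 (S = 9*(118 - 1*17602) = 9*(118 - 17602) = 9*(-17484) = -157356)
sqrt(S + (49 - 82*21)) = sqrt(-157356 + (49 - 82*21)) = sqrt(-157356 + (49 - 1722)) = sqrt(-157356 - 1673) = sqrt(-159029) = 13*I*sqrt(941)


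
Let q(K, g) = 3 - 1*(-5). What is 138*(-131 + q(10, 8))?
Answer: -16974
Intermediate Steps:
q(K, g) = 8 (q(K, g) = 3 + 5 = 8)
138*(-131 + q(10, 8)) = 138*(-131 + 8) = 138*(-123) = -16974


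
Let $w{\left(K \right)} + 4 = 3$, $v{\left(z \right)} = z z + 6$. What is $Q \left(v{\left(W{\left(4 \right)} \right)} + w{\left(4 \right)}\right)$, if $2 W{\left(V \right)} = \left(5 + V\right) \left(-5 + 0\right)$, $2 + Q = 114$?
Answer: $57260$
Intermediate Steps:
$Q = 112$ ($Q = -2 + 114 = 112$)
$W{\left(V \right)} = - \frac{25}{2} - \frac{5 V}{2}$ ($W{\left(V \right)} = \frac{\left(5 + V\right) \left(-5 + 0\right)}{2} = \frac{\left(5 + V\right) \left(-5\right)}{2} = \frac{-25 - 5 V}{2} = - \frac{25}{2} - \frac{5 V}{2}$)
$v{\left(z \right)} = 6 + z^{2}$ ($v{\left(z \right)} = z^{2} + 6 = 6 + z^{2}$)
$w{\left(K \right)} = -1$ ($w{\left(K \right)} = -4 + 3 = -1$)
$Q \left(v{\left(W{\left(4 \right)} \right)} + w{\left(4 \right)}\right) = 112 \left(\left(6 + \left(- \frac{25}{2} - 10\right)^{2}\right) - 1\right) = 112 \left(\left(6 + \left(- \frac{45}{2}\right)^{2}\right) - 1\right) = 112 \left(\left(6 + \frac{2025}{4}\right) - 1\right) = 112 \left(\frac{2049}{4} - 1\right) = 112 \cdot \frac{2045}{4} = 57260$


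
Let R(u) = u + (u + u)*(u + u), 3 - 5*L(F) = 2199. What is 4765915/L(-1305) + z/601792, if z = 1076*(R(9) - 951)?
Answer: -448184620879/41297976 ≈ -10852.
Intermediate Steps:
L(F) = -2196/5 (L(F) = ⅗ - ⅕*2199 = ⅗ - 2199/5 = -2196/5)
R(u) = u + 4*u² (R(u) = u + (2*u)*(2*u) = u + 4*u²)
z = -664968 (z = 1076*(9*(1 + 4*9) - 951) = 1076*(9*(1 + 36) - 951) = 1076*(9*37 - 951) = 1076*(333 - 951) = 1076*(-618) = -664968)
4765915/L(-1305) + z/601792 = 4765915/(-2196/5) - 664968/601792 = 4765915*(-5/2196) - 664968*1/601792 = -23829575/2196 - 83121/75224 = -448184620879/41297976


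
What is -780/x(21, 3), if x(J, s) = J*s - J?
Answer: -130/7 ≈ -18.571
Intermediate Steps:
x(J, s) = -J + J*s
-780/x(21, 3) = -780*1/(21*(-1 + 3)) = -780/(21*2) = -780/42 = -780*1/42 = -130/7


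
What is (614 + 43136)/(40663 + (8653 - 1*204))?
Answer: 3125/3508 ≈ 0.89082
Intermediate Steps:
(614 + 43136)/(40663 + (8653 - 1*204)) = 43750/(40663 + (8653 - 204)) = 43750/(40663 + 8449) = 43750/49112 = 43750*(1/49112) = 3125/3508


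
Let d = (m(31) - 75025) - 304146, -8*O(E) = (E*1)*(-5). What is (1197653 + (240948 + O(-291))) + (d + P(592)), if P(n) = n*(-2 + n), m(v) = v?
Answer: 11268473/8 ≈ 1.4086e+6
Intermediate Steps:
O(E) = 5*E/8 (O(E) = -E*1*(-5)/8 = -E*(-5)/8 = -(-5)*E/8 = 5*E/8)
d = -379140 (d = (31 - 75025) - 304146 = -74994 - 304146 = -379140)
(1197653 + (240948 + O(-291))) + (d + P(592)) = (1197653 + (240948 + (5/8)*(-291))) + (-379140 + 592*(-2 + 592)) = (1197653 + (240948 - 1455/8)) + (-379140 + 592*590) = (1197653 + 1926129/8) + (-379140 + 349280) = 11507353/8 - 29860 = 11268473/8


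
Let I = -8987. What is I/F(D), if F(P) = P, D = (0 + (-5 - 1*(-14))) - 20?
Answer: 817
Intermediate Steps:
D = -11 (D = (0 + (-5 + 14)) - 20 = (0 + 9) - 20 = 9 - 20 = -11)
I/F(D) = -8987/(-11) = -8987*(-1/11) = 817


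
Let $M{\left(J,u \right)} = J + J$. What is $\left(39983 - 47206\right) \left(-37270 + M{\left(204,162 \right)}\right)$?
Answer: $266254226$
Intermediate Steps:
$M{\left(J,u \right)} = 2 J$
$\left(39983 - 47206\right) \left(-37270 + M{\left(204,162 \right)}\right) = \left(39983 - 47206\right) \left(-37270 + 2 \cdot 204\right) = - 7223 \left(-37270 + 408\right) = \left(-7223\right) \left(-36862\right) = 266254226$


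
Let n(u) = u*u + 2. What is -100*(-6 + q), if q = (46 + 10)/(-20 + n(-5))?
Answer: -200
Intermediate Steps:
n(u) = 2 + u**2 (n(u) = u**2 + 2 = 2 + u**2)
q = 8 (q = (46 + 10)/(-20 + (2 + (-5)**2)) = 56/(-20 + (2 + 25)) = 56/(-20 + 27) = 56/7 = 56*(1/7) = 8)
-100*(-6 + q) = -100*(-6 + 8) = -100*2 = -200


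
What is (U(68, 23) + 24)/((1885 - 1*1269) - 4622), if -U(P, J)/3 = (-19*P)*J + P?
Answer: -44484/2003 ≈ -22.209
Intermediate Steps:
U(P, J) = -3*P + 57*J*P (U(P, J) = -3*((-19*P)*J + P) = -3*(-19*J*P + P) = -3*(P - 19*J*P) = -3*P + 57*J*P)
(U(68, 23) + 24)/((1885 - 1*1269) - 4622) = (3*68*(-1 + 19*23) + 24)/((1885 - 1*1269) - 4622) = (3*68*(-1 + 437) + 24)/((1885 - 1269) - 4622) = (3*68*436 + 24)/(616 - 4622) = (88944 + 24)/(-4006) = 88968*(-1/4006) = -44484/2003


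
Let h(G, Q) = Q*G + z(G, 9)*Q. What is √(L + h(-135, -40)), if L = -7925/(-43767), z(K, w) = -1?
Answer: √1157882269515/14589 ≈ 73.758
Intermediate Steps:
h(G, Q) = -Q + G*Q (h(G, Q) = Q*G - Q = G*Q - Q = -Q + G*Q)
L = 7925/43767 (L = -7925*(-1/43767) = 7925/43767 ≈ 0.18107)
√(L + h(-135, -40)) = √(7925/43767 - 40*(-1 - 135)) = √(7925/43767 - 40*(-136)) = √(7925/43767 + 5440) = √(238100405/43767) = √1157882269515/14589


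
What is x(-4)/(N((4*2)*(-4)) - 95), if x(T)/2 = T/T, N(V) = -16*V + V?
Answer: 2/385 ≈ 0.0051948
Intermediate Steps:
N(V) = -15*V
x(T) = 2 (x(T) = 2*(T/T) = 2*1 = 2)
x(-4)/(N((4*2)*(-4)) - 95) = 2/(-15*4*2*(-4) - 95) = 2/(-120*(-4) - 95) = 2/(-15*(-32) - 95) = 2/(480 - 95) = 2/385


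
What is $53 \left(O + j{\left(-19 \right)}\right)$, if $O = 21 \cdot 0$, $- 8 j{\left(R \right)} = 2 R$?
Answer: $\frac{1007}{4} \approx 251.75$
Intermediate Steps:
$j{\left(R \right)} = - \frac{R}{4}$ ($j{\left(R \right)} = - \frac{2 R}{8} = - \frac{R}{4}$)
$O = 0$
$53 \left(O + j{\left(-19 \right)}\right) = 53 \left(0 - - \frac{19}{4}\right) = 53 \left(0 + \frac{19}{4}\right) = 53 \cdot \frac{19}{4} = \frac{1007}{4}$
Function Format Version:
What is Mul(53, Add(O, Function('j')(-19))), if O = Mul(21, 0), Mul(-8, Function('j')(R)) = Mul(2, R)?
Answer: Rational(1007, 4) ≈ 251.75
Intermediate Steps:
Function('j')(R) = Mul(Rational(-1, 4), R) (Function('j')(R) = Mul(Rational(-1, 8), Mul(2, R)) = Mul(Rational(-1, 4), R))
O = 0
Mul(53, Add(O, Function('j')(-19))) = Mul(53, Add(0, Mul(Rational(-1, 4), -19))) = Mul(53, Add(0, Rational(19, 4))) = Mul(53, Rational(19, 4)) = Rational(1007, 4)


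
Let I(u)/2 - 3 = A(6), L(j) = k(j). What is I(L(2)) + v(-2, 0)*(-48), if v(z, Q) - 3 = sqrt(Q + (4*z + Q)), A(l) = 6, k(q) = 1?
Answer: -126 - 96*I*sqrt(2) ≈ -126.0 - 135.76*I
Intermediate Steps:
L(j) = 1
v(z, Q) = 3 + sqrt(2*Q + 4*z) (v(z, Q) = 3 + sqrt(Q + (4*z + Q)) = 3 + sqrt(Q + (Q + 4*z)) = 3 + sqrt(2*Q + 4*z))
I(u) = 18 (I(u) = 6 + 2*6 = 6 + 12 = 18)
I(L(2)) + v(-2, 0)*(-48) = 18 + (3 + sqrt(2*0 + 4*(-2)))*(-48) = 18 + (3 + sqrt(0 - 8))*(-48) = 18 + (3 + sqrt(-8))*(-48) = 18 + (3 + 2*I*sqrt(2))*(-48) = 18 + (-144 - 96*I*sqrt(2)) = -126 - 96*I*sqrt(2)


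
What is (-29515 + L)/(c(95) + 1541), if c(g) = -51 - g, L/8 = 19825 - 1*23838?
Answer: -61619/1395 ≈ -44.171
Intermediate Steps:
L = -32104 (L = 8*(19825 - 1*23838) = 8*(19825 - 23838) = 8*(-4013) = -32104)
(-29515 + L)/(c(95) + 1541) = (-29515 - 32104)/((-51 - 1*95) + 1541) = -61619/((-51 - 95) + 1541) = -61619/(-146 + 1541) = -61619/1395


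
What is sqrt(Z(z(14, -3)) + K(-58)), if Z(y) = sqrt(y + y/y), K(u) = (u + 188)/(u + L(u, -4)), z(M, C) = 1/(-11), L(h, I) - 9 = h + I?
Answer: sqrt(-1746030 + 135531*sqrt(110))/1221 ≈ 0.46659*I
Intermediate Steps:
L(h, I) = 9 + I + h (L(h, I) = 9 + (h + I) = 9 + (I + h) = 9 + I + h)
z(M, C) = -1/11
K(u) = (188 + u)/(5 + 2*u) (K(u) = (u + 188)/(u + (9 - 4 + u)) = (188 + u)/(u + (5 + u)) = (188 + u)/(5 + 2*u))
Z(y) = sqrt(1 + y) (Z(y) = sqrt(y + 1) = sqrt(1 + y))
sqrt(Z(z(14, -3)) + K(-58)) = sqrt(sqrt(1 - 1/11) + (188 - 58)/(5 + 2*(-58))) = sqrt(sqrt(10/11) + 130/(5 - 116)) = sqrt(sqrt(110)/11 + 130/(-111)) = sqrt(sqrt(110)/11 - 1/111*130) = sqrt(sqrt(110)/11 - 130/111) = sqrt(-130/111 + sqrt(110)/11)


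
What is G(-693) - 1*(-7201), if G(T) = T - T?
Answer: 7201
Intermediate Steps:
G(T) = 0
G(-693) - 1*(-7201) = 0 - 1*(-7201) = 0 + 7201 = 7201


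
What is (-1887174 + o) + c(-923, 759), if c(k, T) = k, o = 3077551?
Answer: 1189454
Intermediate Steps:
(-1887174 + o) + c(-923, 759) = (-1887174 + 3077551) - 923 = 1190377 - 923 = 1189454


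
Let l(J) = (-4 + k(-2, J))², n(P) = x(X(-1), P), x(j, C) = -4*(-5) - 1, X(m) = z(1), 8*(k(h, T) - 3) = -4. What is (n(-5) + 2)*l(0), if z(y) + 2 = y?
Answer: 189/4 ≈ 47.250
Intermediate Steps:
z(y) = -2 + y
k(h, T) = 5/2 (k(h, T) = 3 + (⅛)*(-4) = 3 - ½ = 5/2)
X(m) = -1 (X(m) = -2 + 1 = -1)
x(j, C) = 19 (x(j, C) = 20 - 1 = 19)
n(P) = 19
l(J) = 9/4 (l(J) = (-4 + 5/2)² = (-3/2)² = 9/4)
(n(-5) + 2)*l(0) = (19 + 2)*(9/4) = 21*(9/4) = 189/4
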